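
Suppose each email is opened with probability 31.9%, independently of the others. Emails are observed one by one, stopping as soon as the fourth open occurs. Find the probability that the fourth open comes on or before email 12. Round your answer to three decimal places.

0.565

Finishing within 12 emails ⇔ at least 4 successes in the first 12. With X ~ Binomial(12, 0.319), P(Y ≤ 12) = 1 − P(X ≤ 3).
  k=0: C(12,0)·0.319^0·0.681^12 = 0.00995
  k=1: C(12,1)·0.319^1·0.681^11 = 0.05592
  k=2: C(12,2)·0.319^2·0.681^10 = 0.14408
  k=3: C(12,3)·0.319^3·0.681^9 = 0.22497
1 − 0.43492 = 0.56508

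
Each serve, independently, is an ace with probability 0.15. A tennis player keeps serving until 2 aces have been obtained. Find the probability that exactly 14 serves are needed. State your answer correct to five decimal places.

0.04161

Y = trial on which the second success occurs; negative binomial, r=2, p=0.15.
P(Y=14) = C(13,1) · p^2 · (1−p)^12
= 13 · 0.0225 · 0.14224 = 0.0416057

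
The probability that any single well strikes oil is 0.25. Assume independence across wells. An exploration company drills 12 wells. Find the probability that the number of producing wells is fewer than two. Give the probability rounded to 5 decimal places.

X ~ Binomial(12, 0.25); P(X ≤ 1) = Σ C(12,k) p^k (1−p)^(12−k) over k:
  k=0: C(12,0)·0.25^0·0.75^12 = 0.0316764
  k=1: C(12,1)·0.25^1·0.75^11 = 0.1267054
Total = 0.1583818

0.15838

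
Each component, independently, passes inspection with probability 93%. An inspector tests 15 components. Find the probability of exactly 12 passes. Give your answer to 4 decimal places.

0.0653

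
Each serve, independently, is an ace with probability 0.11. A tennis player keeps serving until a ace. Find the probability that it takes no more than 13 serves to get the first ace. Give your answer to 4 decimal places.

Y = number of serves to the first success; geometric, p = 0.11.
P(Y ≤ 13) = 1 − (1−p)^13 = 1 − 0.219821 = 0.780179

0.7802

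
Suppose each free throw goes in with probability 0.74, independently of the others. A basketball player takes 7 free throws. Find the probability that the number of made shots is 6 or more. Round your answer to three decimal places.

X ~ Binomial(7, 0.74); P(X ≥ 6) = Σ C(7,k) p^k (1−p)^(7−k) over k:
  k=6: C(7,6)·0.74^6·0.26^1 = 0.29886
  k=7: C(7,7)·0.74^7·0.26^0 = 0.12151
Total = 0.42037

0.420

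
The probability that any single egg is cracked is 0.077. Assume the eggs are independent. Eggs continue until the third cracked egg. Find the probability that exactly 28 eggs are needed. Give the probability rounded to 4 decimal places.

0.0216

Y = trial on which the third success occurs; negative binomial, r=3, p=0.077.
P(Y=28) = C(27,2) · p^3 · (1−p)^25
= 351 · 0.00045653 · 0.13491 = 0.021618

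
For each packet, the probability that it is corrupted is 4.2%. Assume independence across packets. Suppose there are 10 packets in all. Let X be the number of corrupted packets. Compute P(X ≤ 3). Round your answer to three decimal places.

0.999

X ~ Binomial(10, 0.042); P(X ≤ 3) = Σ C(10,k) p^k (1−p)^(10−k) over k:
  k=0: C(10,0)·0.042^0·0.958^10 = 0.65111
  k=1: C(10,1)·0.042^1·0.958^9 = 0.28546
  k=2: C(10,2)·0.042^2·0.958^8 = 0.05632
  k=3: C(10,3)·0.042^3·0.958^7 = 0.00658
Total = 0.99947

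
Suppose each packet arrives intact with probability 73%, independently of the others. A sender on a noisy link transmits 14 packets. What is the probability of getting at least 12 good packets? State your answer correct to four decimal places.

0.2273

X ~ Binomial(14, 0.73); P(X ≥ 12) = Σ C(14,k) p^k (1−p)^(14−k) over k:
  k=12: C(14,12)·0.73^12·0.27^2 = 0.151930
  k=13: C(14,13)·0.73^13·0.27^1 = 0.063196
  k=14: C(14,14)·0.73^14·0.27^0 = 0.012205
Total = 0.227330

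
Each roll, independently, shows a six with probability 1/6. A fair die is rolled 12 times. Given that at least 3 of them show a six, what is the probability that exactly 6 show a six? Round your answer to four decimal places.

0.0206

X ~ Binomial(12, 0.166667). Want P(X=6 | X≥3) = P(X=6) / P(X≥3).
P(X=6) = C(12,6)·0.166667^6·0.833333^6 = 0.006632
P(X≥3) = 1 − 0.112157 − 0.269176 − 0.296094 = 0.322574
Ratio = 0.006632 / 0.322574 = 0.020561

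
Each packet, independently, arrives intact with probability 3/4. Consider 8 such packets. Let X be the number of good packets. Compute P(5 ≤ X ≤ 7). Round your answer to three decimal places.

0.786

X ~ Binomial(8, 0.75); P(5 ≤ X ≤ 7) = Σ C(8,k) p^k (1−p)^(8−k) over k:
  k=5: C(8,5)·0.75^5·0.25^3 = 0.20764
  k=6: C(8,6)·0.75^6·0.25^2 = 0.31146
  k=7: C(8,7)·0.75^7·0.25^1 = 0.26697
Total = 0.78607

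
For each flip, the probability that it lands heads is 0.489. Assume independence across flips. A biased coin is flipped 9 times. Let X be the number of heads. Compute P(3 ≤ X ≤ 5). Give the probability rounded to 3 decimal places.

0.666

X ~ Binomial(9, 0.489); P(3 ≤ X ≤ 5) = Σ C(9,k) p^k (1−p)^(9−k) over k:
  k=3: C(9,3)·0.489^3·0.511^6 = 0.17488
  k=4: C(9,4)·0.489^4·0.511^5 = 0.25102
  k=5: C(9,5)·0.489^5·0.511^4 = 0.24021
Total = 0.66611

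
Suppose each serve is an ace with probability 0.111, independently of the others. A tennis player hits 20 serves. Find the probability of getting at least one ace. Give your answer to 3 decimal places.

0.905

P(at least one) = 1 − P(none) = 1 − (1 − 0.111)^20
= 1 − 0.09507 = 0.90493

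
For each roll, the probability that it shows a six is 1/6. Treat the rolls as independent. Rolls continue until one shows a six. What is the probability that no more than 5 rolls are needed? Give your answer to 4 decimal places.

Y = number of rolls to the first success; geometric, p = 0.166667.
P(Y ≤ 5) = 1 − (1−p)^5 = 1 − 0.401878 = 0.598122

0.5981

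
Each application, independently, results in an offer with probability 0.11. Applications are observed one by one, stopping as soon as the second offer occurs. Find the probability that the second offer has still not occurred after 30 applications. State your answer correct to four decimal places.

0.1427

Needing more than 30 applications ⇔ fewer than 2 successes in the first 30. With X ~ Binomial(30, 0.11), P(Y > 30) = P(X ≤ 1).
  k=0: C(30,0)·0.11^0·0.89^30 = 0.030318
  k=1: C(30,1)·0.11^1·0.89^29 = 0.112415
P(X ≤ 1) = 0.142733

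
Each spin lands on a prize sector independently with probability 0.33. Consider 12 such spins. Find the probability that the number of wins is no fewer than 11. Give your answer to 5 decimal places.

0.00004

X ~ Binomial(12, 0.33); P(X ≥ 11) = Σ C(12,k) p^k (1−p)^(12−k) over k:
  k=11: C(12,11)·0.33^11·0.67^1 = 0.0000406
  k=12: C(12,12)·0.33^12·0.67^0 = 0.0000017
Total = 0.0000423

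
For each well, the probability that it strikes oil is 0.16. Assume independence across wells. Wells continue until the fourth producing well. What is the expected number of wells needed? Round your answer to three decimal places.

Y = total wells until the fourth success; negative binomial with r=4, p=0.16.
E[Y] = r / p = 4 / 0.16 = 25.00000

25.000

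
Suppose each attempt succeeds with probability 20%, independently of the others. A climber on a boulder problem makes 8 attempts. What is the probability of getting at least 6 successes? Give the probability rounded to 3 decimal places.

0.001

X ~ Binomial(8, 0.20); P(X ≥ 6) = Σ C(8,k) p^k (1−p)^(8−k) over k:
  k=6: C(8,6)·0.20^6·0.80^2 = 0.00115
  k=7: C(8,7)·0.20^7·0.80^1 = 0.00008
  k=8: C(8,8)·0.20^8·0.80^0 = 0.00000
Total = 0.00123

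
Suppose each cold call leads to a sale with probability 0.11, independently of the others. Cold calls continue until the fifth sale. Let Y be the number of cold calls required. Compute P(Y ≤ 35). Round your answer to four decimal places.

Finishing within 35 cold calls ⇔ at least 5 successes in the first 35. With X ~ Binomial(35, 0.11), P(Y ≤ 35) = 1 − P(X ≤ 4).
  k=0: C(35,0)·0.11^0·0.89^35 = 0.016930
  k=1: C(35,1)·0.11^1·0.89^34 = 0.073235
  k=2: C(35,2)·0.11^2·0.89^33 = 0.153877
  k=3: C(35,3)·0.11^3·0.89^32 = 0.209203
  k=4: C(35,4)·0.11^4·0.89^31 = 0.206852
1 − 0.660097 = 0.339903

0.3399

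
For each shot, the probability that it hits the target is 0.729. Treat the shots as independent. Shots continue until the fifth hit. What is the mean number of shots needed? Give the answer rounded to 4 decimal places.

6.8587

Y = total shots until the fifth success; negative binomial with r=5, p=0.729.
E[Y] = r / p = 5 / 0.729 = 6.858711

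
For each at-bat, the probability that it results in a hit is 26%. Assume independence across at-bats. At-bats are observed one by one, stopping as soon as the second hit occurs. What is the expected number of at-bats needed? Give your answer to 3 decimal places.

Y = total at-bats until the second success; negative binomial with r=2, p=0.26.
E[Y] = r / p = 2 / 0.26 = 7.69231

7.692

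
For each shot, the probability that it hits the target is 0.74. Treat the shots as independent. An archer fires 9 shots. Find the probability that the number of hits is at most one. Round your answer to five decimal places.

0.00014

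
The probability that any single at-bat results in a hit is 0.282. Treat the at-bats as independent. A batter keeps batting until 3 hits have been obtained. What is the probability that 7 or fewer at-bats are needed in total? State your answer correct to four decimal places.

Finishing within 7 at-bats ⇔ at least 3 successes in the first 7. With X ~ Binomial(7, 0.282), P(Y ≤ 7) = 1 − P(X ≤ 2).
  k=0: C(7,0)·0.282^0·0.718^7 = 0.098372
  k=1: C(7,1)·0.282^1·0.718^6 = 0.270454
  k=2: C(7,2)·0.282^2·0.718^5 = 0.318669
1 − 0.687495 = 0.312505

0.3125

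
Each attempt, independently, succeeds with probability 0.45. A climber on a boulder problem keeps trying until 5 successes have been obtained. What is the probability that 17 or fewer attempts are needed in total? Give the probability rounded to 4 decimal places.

0.9404

Finishing within 17 attempts ⇔ at least 5 successes in the first 17. With X ~ Binomial(17, 0.45), P(Y ≤ 17) = 1 − P(X ≤ 4).
  k=0: C(17,0)·0.45^0·0.55^17 = 0.000039
  k=1: C(17,1)·0.45^1·0.55^16 = 0.000536
  k=2: C(17,2)·0.45^2·0.55^15 = 0.003511
  k=3: C(17,3)·0.45^3·0.55^14 = 0.014362
  k=4: C(17,4)·0.45^4·0.55^13 = 0.041128
1 − 0.059576 = 0.940424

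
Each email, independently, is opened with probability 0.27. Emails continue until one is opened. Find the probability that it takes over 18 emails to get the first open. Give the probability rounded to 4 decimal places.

0.0035

Y = number of emails to the first success; geometric, p = 0.27.
P(Y > 18) = P(first 18 all fail) = (1−p)^18 = 0.003466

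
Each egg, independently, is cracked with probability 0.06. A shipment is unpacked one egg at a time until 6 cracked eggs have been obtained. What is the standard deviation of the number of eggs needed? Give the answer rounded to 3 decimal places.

Y = total eggs until the sixth success; negative binomial with r=6, p=0.06.
SD(Y) = √[r(1−p)/p²] = √(1566.66667) = 39.58114

39.581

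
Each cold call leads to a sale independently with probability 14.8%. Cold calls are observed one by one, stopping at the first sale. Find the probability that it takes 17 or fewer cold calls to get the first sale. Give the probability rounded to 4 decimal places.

0.9343

Y = number of cold calls to the first success; geometric, p = 0.148.
P(Y ≤ 17) = 1 − (1−p)^17 = 1 − 0.065686 = 0.934314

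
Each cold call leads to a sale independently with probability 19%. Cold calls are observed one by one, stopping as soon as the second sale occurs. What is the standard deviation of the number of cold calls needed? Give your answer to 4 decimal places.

6.6989

Y = total cold calls until the second success; negative binomial with r=2, p=0.19.
SD(Y) = √[r(1−p)/p²] = √(44.875346) = 6.698906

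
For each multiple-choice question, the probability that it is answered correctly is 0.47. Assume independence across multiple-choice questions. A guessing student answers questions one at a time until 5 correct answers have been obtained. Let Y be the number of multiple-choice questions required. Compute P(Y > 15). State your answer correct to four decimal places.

Needing more than 15 multiple-choice questions ⇔ fewer than 5 successes in the first 15. With X ~ Binomial(15, 0.47), P(Y > 15) = P(X ≤ 4).
  k=0: C(15,0)·0.47^0·0.53^15 = 0.000073
  k=1: C(15,1)·0.47^1·0.53^14 = 0.000973
  k=2: C(15,2)·0.47^2·0.53^13 = 0.006039
  k=3: C(15,3)·0.47^3·0.53^12 = 0.023207
  k=4: C(15,4)·0.47^4·0.53^11 = 0.061739
P(X ≤ 4) = 0.092031

0.0920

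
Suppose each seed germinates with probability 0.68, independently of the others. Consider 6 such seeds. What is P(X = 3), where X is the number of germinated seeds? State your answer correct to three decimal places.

0.206

X ~ Binomial(n=6, p=0.68).
P(X=3) = C(6,3) · p^3 · (1−p)^3
= 20 · 0.31443 · 0.032768 = 0.20607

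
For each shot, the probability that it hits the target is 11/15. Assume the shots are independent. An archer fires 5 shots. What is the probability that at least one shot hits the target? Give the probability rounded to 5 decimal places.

0.99865

P(at least one) = 1 − P(none) = 1 − (1 − 0.733333)^5
= 1 − 0.0013485 = 0.9986515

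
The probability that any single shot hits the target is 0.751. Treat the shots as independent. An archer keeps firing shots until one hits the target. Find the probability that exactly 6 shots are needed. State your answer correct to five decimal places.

Geometric (trials to first success), p = 0.751.
P(Y = 6) = (1−p)^5 · p = 0.00095719 · 0.751 = 0.0007188

0.00072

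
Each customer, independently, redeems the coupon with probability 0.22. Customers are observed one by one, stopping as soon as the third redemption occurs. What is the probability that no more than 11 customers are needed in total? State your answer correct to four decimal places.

Finishing within 11 customers ⇔ at least 3 successes in the first 11. With X ~ Binomial(11, 0.22), P(Y ≤ 11) = 1 − P(X ≤ 2).
  k=0: C(11,0)·0.22^0·0.78^11 = 0.065019
  k=1: C(11,1)·0.22^1·0.78^10 = 0.201726
  k=2: C(11,2)·0.22^2·0.78^9 = 0.284485
1 − 0.551230 = 0.448770

0.4488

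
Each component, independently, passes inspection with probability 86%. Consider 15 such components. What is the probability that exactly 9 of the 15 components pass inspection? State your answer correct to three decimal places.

0.010

X ~ Binomial(n=15, p=0.86).
P(X=9) = C(15,9) · p^9 · (1−p)^6
= 5005 · 0.25733 · 7.5295e-06 = 0.00970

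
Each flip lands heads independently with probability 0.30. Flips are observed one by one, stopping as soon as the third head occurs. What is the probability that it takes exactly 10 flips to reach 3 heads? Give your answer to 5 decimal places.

0.08005

Y = trial on which the third success occurs; negative binomial, r=3, p=0.30.
P(Y=10) = C(9,2) · p^3 · (1−p)^7
= 36 · 0.027 · 0.082354 = 0.0800484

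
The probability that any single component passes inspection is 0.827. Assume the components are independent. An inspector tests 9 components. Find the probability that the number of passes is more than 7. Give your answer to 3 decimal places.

X ~ Binomial(9, 0.827); P(X ≥ 8) = Σ C(9,k) p^k (1−p)^(9−k) over k:
  k=8: C(9,8)·0.827^8·0.173^1 = 0.34067
  k=9: C(9,9)·0.827^9·0.173^0 = 0.18095
Total = 0.52162

0.522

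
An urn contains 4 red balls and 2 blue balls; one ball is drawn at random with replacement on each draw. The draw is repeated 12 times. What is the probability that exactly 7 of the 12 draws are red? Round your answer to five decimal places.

X ~ Binomial(n=12, p=0.666667).
P(X=7) = C(12,7) · p^7 · (1−p)^5
= 792 · 0.058528 · 0.0041152 = 0.1907568

0.19076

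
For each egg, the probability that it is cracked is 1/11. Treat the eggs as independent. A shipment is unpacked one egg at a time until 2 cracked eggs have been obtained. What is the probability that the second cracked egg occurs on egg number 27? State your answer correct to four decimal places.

0.0198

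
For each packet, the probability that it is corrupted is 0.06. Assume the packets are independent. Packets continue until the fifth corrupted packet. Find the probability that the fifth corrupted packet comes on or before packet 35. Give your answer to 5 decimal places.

Finishing within 35 packets ⇔ at least 5 successes in the first 35. With X ~ Binomial(35, 0.06), P(Y ≤ 35) = 1 − P(X ≤ 4).
  k=0: C(35,0)·0.06^0·0.94^35 = 0.1146766
  k=1: C(35,1)·0.06^1·0.94^34 = 0.2561924
  k=2: C(35,2)·0.06^2·0.94^33 = 0.2779961
  k=3: C(35,3)·0.06^3·0.94^32 = 0.1951887
  k=4: C(35,4)·0.06^4·0.94^31 = 0.0996708
1 − 0.9437247 = 0.0562753

0.05628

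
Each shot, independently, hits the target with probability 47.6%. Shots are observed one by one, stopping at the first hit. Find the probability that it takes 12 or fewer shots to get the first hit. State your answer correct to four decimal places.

0.9996

Y = number of shots to the first success; geometric, p = 0.476.
P(Y ≤ 12) = 1 − (1−p)^12 = 1 − 0.000429 = 0.999571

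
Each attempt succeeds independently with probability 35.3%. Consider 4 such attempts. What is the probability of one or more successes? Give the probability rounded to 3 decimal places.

P(at least one) = 1 − P(none) = 1 − (1 − 0.353)^4
= 1 − 0.17523 = 0.82477

0.825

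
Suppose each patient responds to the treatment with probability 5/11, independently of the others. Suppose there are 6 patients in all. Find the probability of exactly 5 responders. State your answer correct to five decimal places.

X ~ Binomial(n=6, p=0.454545).
P(X=5) = C(6,5) · p^5 · (1−p)^1
= 6 · 0.019404 · 0.54545 = 0.0635033

0.06350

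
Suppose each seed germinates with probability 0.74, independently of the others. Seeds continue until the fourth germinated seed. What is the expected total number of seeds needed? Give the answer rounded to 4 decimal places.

Y = total seeds until the fourth success; negative binomial with r=4, p=0.74.
E[Y] = r / p = 4 / 0.74 = 5.405405

5.4054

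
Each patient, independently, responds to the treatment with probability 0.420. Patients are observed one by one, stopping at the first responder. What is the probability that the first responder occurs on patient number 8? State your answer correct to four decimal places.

0.0093

Geometric (trials to first success), p = 0.42.
P(Y = 8) = (1−p)^7 · p = 0.02208 · 0.42 = 0.009274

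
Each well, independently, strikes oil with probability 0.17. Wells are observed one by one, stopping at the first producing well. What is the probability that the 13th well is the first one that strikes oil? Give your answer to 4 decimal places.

0.0182

Geometric (trials to first success), p = 0.17.
P(Y = 13) = (1−p)^12 · p = 0.10689 · 0.17 = 0.018171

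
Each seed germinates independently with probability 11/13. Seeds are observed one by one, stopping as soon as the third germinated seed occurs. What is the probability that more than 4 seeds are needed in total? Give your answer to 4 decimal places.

0.1146

Needing more than 4 seeds ⇔ fewer than 3 successes in the first 4. With X ~ Binomial(4, 0.846154), P(Y > 4) = P(X ≤ 2).
  k=0: C(4,0)·0.846154^0·0.153846^4 = 0.000560
  k=1: C(4,1)·0.846154^1·0.153846^3 = 0.012324
  k=2: C(4,2)·0.846154^2·0.153846^2 = 0.101677
P(X ≤ 2) = 0.114562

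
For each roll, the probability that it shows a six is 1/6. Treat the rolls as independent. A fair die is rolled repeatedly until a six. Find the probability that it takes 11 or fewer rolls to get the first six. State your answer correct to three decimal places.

Y = number of rolls to the first success; geometric, p = 0.166667.
P(Y ≤ 11) = 1 − (1−p)^11 = 1 − 0.13459 = 0.86541

0.865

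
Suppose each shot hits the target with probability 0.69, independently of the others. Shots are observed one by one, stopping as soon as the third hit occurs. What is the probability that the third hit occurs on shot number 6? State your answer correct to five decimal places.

Y = trial on which the third success occurs; negative binomial, r=3, p=0.69.
P(Y=6) = C(5,2) · p^3 · (1−p)^3
= 10 · 0.32851 · 0.029791 = 0.0978661

0.09787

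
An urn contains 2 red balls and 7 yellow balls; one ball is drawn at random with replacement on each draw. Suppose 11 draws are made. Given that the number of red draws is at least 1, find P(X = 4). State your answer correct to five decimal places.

0.14788

X ~ Binomial(11, 0.222222). Want P(X=4 | X≥1) = P(X=4) / P(X≥1).
P(X=4) = C(11,4)·0.222222^4·0.777778^7 = 0.1385647
P(X≥1) = 1 − 0.0630102 = 0.9369898
Ratio = 0.1385647 / 0.9369898 = 0.1478828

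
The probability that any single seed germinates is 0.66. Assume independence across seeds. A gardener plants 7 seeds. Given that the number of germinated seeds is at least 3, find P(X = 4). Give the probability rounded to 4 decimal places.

0.2745

X ~ Binomial(7, 0.66). Want P(X=4 | X≥3) = P(X=4) / P(X≥3).
P(X=4) = C(7,4)·0.66^4·0.34^3 = 0.261024
P(X≥3) = 1 − 0.000525 − 0.007137 − 0.041563 = 0.950775
Ratio = 0.261024 / 0.950775 = 0.274538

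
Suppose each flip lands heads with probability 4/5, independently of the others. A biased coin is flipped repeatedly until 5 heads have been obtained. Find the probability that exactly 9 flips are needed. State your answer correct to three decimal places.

0.037

Y = trial on which the fifth success occurs; negative binomial, r=5, p=0.80.
P(Y=9) = C(8,4) · p^5 · (1−p)^4
= 70 · 0.32768 · 0.0016 = 0.03670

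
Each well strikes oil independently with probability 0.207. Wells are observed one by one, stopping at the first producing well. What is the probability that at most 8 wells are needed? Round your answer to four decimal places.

Y = number of wells to the first success; geometric, p = 0.207.
P(Y ≤ 8) = 1 − (1−p)^8 = 1 − 0.156382 = 0.843618

0.8436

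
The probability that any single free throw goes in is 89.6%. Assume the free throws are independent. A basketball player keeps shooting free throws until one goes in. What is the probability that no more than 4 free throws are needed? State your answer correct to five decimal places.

0.99988

Y = number of free throws to the first success; geometric, p = 0.896.
P(Y ≤ 4) = 1 − (1−p)^4 = 1 − 0.0001170 = 0.9998830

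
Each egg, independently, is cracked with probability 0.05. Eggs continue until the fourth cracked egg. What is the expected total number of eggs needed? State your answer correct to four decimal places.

80.0000

Y = total eggs until the fourth success; negative binomial with r=4, p=0.05.
E[Y] = r / p = 4 / 0.05 = 80.000000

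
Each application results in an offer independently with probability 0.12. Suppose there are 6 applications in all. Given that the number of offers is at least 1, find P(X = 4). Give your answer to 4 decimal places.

0.0045

X ~ Binomial(6, 0.12). Want P(X=4 | X≥1) = P(X=4) / P(X≥1).
P(X=4) = C(6,4)·0.12^4·0.88^2 = 0.002409
P(X≥1) = 1 − 0.464404 = 0.535596
Ratio = 0.002409 / 0.535596 = 0.004497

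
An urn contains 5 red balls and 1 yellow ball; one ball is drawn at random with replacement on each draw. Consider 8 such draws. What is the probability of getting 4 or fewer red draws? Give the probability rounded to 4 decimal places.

X ~ Binomial(8, 0.833333); P(X ≤ 4) = Σ C(8,k) p^k (1−p)^(8−k) over k:
  k=0: C(8,0)·0.833333^0·0.166667^8 = 0.000001
  k=1: C(8,1)·0.833333^1·0.166667^7 = 0.000024
  k=2: C(8,2)·0.833333^2·0.166667^6 = 0.000417
  k=3: C(8,3)·0.833333^3·0.166667^5 = 0.004168
  k=4: C(8,4)·0.833333^4·0.166667^4 = 0.026048
Total = 0.030656

0.0307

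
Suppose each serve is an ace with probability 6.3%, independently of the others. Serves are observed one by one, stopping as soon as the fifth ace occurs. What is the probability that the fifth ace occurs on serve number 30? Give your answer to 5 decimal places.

Y = trial on which the fifth success occurs; negative binomial, r=5, p=0.063.
P(Y=30) = C(29,4) · p^5 · (1−p)^25
= 23751 · 9.9244e-07 · 0.19656 = 0.0046331

0.00463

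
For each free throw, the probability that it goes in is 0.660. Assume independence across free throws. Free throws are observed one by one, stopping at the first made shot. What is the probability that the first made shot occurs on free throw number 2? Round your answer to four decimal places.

Geometric (trials to first success), p = 0.66.
P(Y = 2) = (1−p)^1 · p = 0.34 · 0.66 = 0.224400

0.2244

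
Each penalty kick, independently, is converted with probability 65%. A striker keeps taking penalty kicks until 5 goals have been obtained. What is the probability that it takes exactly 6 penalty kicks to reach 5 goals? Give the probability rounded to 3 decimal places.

0.203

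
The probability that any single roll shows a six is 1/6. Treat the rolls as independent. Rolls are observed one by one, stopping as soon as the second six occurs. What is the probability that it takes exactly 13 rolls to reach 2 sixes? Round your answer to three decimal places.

Y = trial on which the second success occurs; negative binomial, r=2, p=0.166667.
P(Y=13) = C(12,1) · p^2 · (1−p)^11
= 12 · 0.027778 · 0.13459 = 0.04486

0.045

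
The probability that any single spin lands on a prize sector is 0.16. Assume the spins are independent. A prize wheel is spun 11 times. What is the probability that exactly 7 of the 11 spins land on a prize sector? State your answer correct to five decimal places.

X ~ Binomial(n=11, p=0.16).
P(X=7) = C(11,7) · p^7 · (1−p)^4
= 330 · 2.6844e-06 · 0.49787 = 0.0004410

0.00044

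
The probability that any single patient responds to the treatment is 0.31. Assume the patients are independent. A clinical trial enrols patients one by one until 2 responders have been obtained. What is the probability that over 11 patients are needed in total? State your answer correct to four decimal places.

Needing more than 11 patients ⇔ fewer than 2 successes in the first 11. With X ~ Binomial(11, 0.31), P(Y > 11) = P(X ≤ 1).
  k=0: C(11,0)·0.31^0·0.69^11 = 0.016879
  k=1: C(11,1)·0.31^1·0.69^10 = 0.083415
P(X ≤ 1) = 0.100294

0.1003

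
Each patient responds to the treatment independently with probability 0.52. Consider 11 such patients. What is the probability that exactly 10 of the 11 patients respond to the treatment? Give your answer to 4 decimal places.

0.0076

X ~ Binomial(n=11, p=0.52).
P(X=10) = C(11,10) · p^10 · (1−p)^1
= 11 · 0.0014456 · 0.48 = 0.007633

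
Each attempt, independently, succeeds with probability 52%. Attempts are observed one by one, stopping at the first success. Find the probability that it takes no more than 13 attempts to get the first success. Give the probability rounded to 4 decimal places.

0.9999

Y = number of attempts to the first success; geometric, p = 0.52.
P(Y ≤ 13) = 1 − (1−p)^13 = 1 − 0.000072 = 0.999928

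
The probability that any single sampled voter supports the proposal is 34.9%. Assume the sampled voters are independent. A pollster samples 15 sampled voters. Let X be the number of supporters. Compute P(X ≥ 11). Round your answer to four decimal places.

X ~ Binomial(15, 0.349); P(X ≥ 11) = Σ C(15,k) p^k (1−p)^(15−k) over k:
  k=11: C(15,11)·0.349^11·0.651^4 = 0.002294
  k=12: C(15,12)·0.349^12·0.651^3 = 0.000410
  k=13: C(15,13)·0.349^13·0.651^2 = 0.000051
  k=14: C(15,14)·0.349^14·0.651^1 = 0.000004
  k=15: C(15,15)·0.349^15·0.651^0 = 0.000000
Total = 0.002758

0.0028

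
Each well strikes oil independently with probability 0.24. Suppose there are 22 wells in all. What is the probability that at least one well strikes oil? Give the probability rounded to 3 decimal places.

P(at least one) = 1 − P(none) = 1 − (1 − 0.24)^22
= 1 − 0.00239 = 0.99761

0.998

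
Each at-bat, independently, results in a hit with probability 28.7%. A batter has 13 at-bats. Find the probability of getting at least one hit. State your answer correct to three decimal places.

0.988

P(at least one) = 1 − P(none) = 1 − (1 − 0.287)^13
= 1 − 0.01231 = 0.98769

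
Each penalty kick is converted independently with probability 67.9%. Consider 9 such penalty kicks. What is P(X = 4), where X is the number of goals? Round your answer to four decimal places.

X ~ Binomial(n=9, p=0.679).
P(X=4) = C(9,4) · p^4 · (1−p)^5
= 126 · 0.21256 · 0.0034082 = 0.091280

0.0913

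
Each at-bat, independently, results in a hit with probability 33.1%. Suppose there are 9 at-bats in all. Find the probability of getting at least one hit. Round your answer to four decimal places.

0.9732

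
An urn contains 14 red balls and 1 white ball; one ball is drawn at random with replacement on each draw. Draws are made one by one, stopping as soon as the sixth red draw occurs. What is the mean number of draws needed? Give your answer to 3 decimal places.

Y = total draws until the sixth success; negative binomial with r=6, p=0.933333.
E[Y] = r / p = 6 / 0.933333 = 6.42857

6.429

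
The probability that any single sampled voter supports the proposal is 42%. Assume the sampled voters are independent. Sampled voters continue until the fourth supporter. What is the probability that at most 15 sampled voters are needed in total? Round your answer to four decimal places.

0.9322

Finishing within 15 sampled voters ⇔ at least 4 successes in the first 15. With X ~ Binomial(15, 0.42), P(Y ≤ 15) = 1 − P(X ≤ 3).
  k=0: C(15,0)·0.42^0·0.58^15 = 0.000283
  k=1: C(15,1)·0.42^1·0.58^14 = 0.003071
  k=2: C(15,2)·0.42^2·0.58^13 = 0.015569
  k=3: C(15,3)·0.42^3·0.58^12 = 0.048853
1 − 0.067776 = 0.932224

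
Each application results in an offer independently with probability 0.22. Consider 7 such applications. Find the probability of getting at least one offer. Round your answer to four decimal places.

0.8243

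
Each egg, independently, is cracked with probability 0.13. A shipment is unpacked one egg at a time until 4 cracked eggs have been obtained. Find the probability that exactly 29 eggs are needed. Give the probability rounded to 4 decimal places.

0.0288

Y = trial on which the fourth success occurs; negative binomial, r=4, p=0.13.
P(Y=29) = C(28,3) · p^4 · (1−p)^25
= 3276 · 0.00028561 · 0.03076 = 0.028781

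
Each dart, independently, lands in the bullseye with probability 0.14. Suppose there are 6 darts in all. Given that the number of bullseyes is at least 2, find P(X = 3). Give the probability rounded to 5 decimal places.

X ~ Binomial(6, 0.14). Want P(X=3 | X≥2) = P(X=3) / P(X≥2).
P(X=3) = C(6,3)·0.14^3·0.86^3 = 0.0349068
P(X≥2) = 1 − 0.4045672 − 0.3951587 = 0.2002741
Ratio = 0.0349068 / 0.2002741 = 0.1742949

0.17429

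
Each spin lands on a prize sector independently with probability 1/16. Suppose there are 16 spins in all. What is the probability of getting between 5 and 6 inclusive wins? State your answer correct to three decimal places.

X ~ Binomial(16, 0.0625); P(5 ≤ X ≤ 6) = Σ C(16,k) p^k (1−p)^(16−k) over k:
  k=5: C(16,5)·0.0625^5·0.9375^11 = 0.00205
  k=6: C(16,6)·0.0625^6·0.9375^10 = 0.00025
Total = 0.00230

0.002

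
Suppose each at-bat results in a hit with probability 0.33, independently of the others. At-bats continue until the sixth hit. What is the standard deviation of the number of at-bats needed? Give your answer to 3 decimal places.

6.076

Y = total at-bats until the sixth success; negative binomial with r=6, p=0.33.
SD(Y) = √[r(1−p)/p²] = √(36.91460) = 6.07574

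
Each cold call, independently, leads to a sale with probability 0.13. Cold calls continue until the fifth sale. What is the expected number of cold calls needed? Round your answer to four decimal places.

Y = total cold calls until the fifth success; negative binomial with r=5, p=0.13.
E[Y] = r / p = 5 / 0.13 = 38.461538

38.4615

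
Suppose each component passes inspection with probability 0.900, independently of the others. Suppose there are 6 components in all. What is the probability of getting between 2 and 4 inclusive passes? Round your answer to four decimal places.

0.1142

X ~ Binomial(6, 0.90); P(2 ≤ X ≤ 4) = Σ C(6,k) p^k (1−p)^(6−k) over k:
  k=2: C(6,2)·0.90^2·0.10^4 = 0.001215
  k=3: C(6,3)·0.90^3·0.10^3 = 0.014580
  k=4: C(6,4)·0.90^4·0.10^2 = 0.098415
Total = 0.114210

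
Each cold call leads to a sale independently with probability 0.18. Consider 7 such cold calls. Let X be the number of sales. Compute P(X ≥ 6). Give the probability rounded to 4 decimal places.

0.0002

X ~ Binomial(7, 0.18); P(X ≥ 6) = Σ C(7,k) p^k (1−p)^(7−k) over k:
  k=6: C(7,6)·0.18^6·0.82^1 = 0.000195
  k=7: C(7,7)·0.18^7·0.82^0 = 0.000006
Total = 0.000201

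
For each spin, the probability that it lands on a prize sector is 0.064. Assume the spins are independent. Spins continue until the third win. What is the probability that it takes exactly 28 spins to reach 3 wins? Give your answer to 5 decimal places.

0.01761

Y = trial on which the third success occurs; negative binomial, r=3, p=0.064.
P(Y=28) = C(27,2) · p^3 · (1−p)^25
= 351 · 0.00026214 · 0.19138 = 0.0176093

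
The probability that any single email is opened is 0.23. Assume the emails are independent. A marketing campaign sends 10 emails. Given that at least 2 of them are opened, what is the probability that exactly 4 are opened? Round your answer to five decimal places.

X ~ Binomial(10, 0.23). Want P(X=4 | X≥2) = P(X=4) / P(X≥2).
P(X=4) = C(10,4)·0.23^4·0.77^6 = 0.1224828
P(X≥2) = 1 − 0.0732668 − 0.2188489 = 0.7078843
Ratio = 0.1224828 / 0.7078843 = 0.1730265

0.17303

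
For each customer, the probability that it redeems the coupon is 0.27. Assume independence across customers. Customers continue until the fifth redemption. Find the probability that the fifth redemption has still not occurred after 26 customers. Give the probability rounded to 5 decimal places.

Needing more than 26 customers ⇔ fewer than 5 successes in the first 26. With X ~ Binomial(26, 0.27), P(Y > 26) = P(X ≤ 4).
  k=0: C(26,0)·0.27^0·0.73^26 = 0.0002795
  k=1: C(26,1)·0.27^1·0.73^25 = 0.0026879
  k=2: C(26,2)·0.27^2·0.73^24 = 0.0124268
  k=3: C(26,3)·0.27^3·0.73^23 = 0.0367697
  k=4: C(26,4)·0.27^4·0.73^22 = 0.0781986
P(X ≤ 4) = 0.1303626

0.13036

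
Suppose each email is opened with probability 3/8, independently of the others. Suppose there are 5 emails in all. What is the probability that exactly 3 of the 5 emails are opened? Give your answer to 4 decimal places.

X ~ Binomial(n=5, p=0.375).
P(X=3) = C(5,3) · p^3 · (1−p)^2
= 10 · 0.052734 · 0.39062 = 0.205994

0.2060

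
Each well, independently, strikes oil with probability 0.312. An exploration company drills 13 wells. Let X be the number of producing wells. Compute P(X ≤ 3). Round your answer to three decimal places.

0.384

X ~ Binomial(13, 0.312); P(X ≤ 3) = Σ C(13,k) p^k (1−p)^(13−k) over k:
  k=0: C(13,0)·0.312^0·0.688^13 = 0.00774
  k=1: C(13,1)·0.312^1·0.688^12 = 0.04562
  k=2: C(13,2)·0.312^2·0.688^11 = 0.12413
  k=3: C(13,3)·0.312^3·0.688^10 = 0.20640
Total = 0.38389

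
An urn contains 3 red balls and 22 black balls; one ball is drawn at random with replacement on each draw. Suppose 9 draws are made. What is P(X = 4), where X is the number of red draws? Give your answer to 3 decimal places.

X ~ Binomial(n=9, p=0.12).
P(X=4) = C(9,4) · p^4 · (1−p)^5
= 126 · 0.00020736 · 0.52773 = 0.01379

0.014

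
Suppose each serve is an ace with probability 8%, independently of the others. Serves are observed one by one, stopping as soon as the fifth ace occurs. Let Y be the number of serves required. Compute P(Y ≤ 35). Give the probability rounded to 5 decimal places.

0.14430

Finishing within 35 serves ⇔ at least 5 successes in the first 35. With X ~ Binomial(35, 0.08), P(Y ≤ 35) = 1 − P(X ≤ 4).
  k=0: C(35,0)·0.08^0·0.92^35 = 0.0540224
  k=1: C(35,1)·0.08^1·0.92^34 = 0.1644160
  k=2: C(35,2)·0.08^2·0.92^33 = 0.2430498
  k=3: C(35,3)·0.08^3·0.92^32 = 0.2324824
  k=4: C(35,4)·0.08^4·0.92^31 = 0.1617269
1 − 0.8556975 = 0.1443025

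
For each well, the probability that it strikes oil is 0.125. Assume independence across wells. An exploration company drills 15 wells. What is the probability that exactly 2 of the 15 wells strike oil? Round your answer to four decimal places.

0.2891

X ~ Binomial(n=15, p=0.125).
P(X=2) = C(15,2) · p^2 · (1−p)^13
= 105 · 0.015625 · 0.17624 = 0.289144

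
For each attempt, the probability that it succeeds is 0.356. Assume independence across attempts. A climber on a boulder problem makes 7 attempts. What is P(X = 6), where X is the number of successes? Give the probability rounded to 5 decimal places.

X ~ Binomial(n=7, p=0.356).
P(X=6) = C(7,6) · p^6 · (1−p)^1
= 7 · 0.0020356 · 0.644 = 0.0091766

0.00918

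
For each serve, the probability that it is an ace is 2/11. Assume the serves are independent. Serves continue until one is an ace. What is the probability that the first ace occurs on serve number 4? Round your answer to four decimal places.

0.0996

Geometric (trials to first success), p = 0.181818.
P(Y = 4) = (1−p)^3 · p = 0.54771 · 0.181818 = 0.099583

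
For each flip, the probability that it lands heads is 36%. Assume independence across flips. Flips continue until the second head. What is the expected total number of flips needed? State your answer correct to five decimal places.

Y = total flips until the second success; negative binomial with r=2, p=0.36.
E[Y] = r / p = 2 / 0.36 = 5.5555556

5.55556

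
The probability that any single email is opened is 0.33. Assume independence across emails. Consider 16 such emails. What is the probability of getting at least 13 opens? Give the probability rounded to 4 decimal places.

0.0001

X ~ Binomial(16, 0.33); P(X ≥ 13) = Σ C(16,k) p^k (1−p)^(16−k) over k:
  k=13: C(16,13)·0.33^13·0.67^3 = 0.000093
  k=14: C(16,14)·0.33^14·0.67^2 = 0.000010
  k=15: C(16,15)·0.33^15·0.67^1 = 0.000001
  k=16: C(16,16)·0.33^16·0.67^0 = 0.000000
Total = 0.000103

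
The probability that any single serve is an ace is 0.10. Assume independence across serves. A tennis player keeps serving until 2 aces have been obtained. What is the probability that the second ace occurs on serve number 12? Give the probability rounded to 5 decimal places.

Y = trial on which the second success occurs; negative binomial, r=2, p=0.10.
P(Y=12) = C(11,1) · p^2 · (1−p)^10
= 11 · 0.01 · 0.34868 = 0.0383546

0.03835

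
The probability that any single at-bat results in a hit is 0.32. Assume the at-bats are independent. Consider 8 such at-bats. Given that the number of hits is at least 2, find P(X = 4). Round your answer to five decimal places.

0.20065

X ~ Binomial(8, 0.32). Want P(X=4 | X≥2) = P(X=4) / P(X≥2).
P(X=4) = C(8,4)·0.32^4·0.68^4 = 0.1569400
P(X≥2) = 1 − 0.0457163 − 0.1721085 = 0.7821752
Ratio = 0.1569400 / 0.7821752 = 0.2006456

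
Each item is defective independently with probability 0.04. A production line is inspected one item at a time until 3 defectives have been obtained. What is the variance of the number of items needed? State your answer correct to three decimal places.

1800.000

Y = total items until the third success; negative binomial with r=3, p=0.04.
Var(Y) = r(1−p)/p² = 3·0.96 / 0.04² = 1800.00000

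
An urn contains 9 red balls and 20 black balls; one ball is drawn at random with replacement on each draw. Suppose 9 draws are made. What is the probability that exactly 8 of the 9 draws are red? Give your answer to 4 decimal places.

X ~ Binomial(n=9, p=0.310345).
P(X=8) = C(9,8) · p^8 · (1−p)^1
= 9 · 8.6051e-05 · 0.68966 = 0.000534

0.0005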